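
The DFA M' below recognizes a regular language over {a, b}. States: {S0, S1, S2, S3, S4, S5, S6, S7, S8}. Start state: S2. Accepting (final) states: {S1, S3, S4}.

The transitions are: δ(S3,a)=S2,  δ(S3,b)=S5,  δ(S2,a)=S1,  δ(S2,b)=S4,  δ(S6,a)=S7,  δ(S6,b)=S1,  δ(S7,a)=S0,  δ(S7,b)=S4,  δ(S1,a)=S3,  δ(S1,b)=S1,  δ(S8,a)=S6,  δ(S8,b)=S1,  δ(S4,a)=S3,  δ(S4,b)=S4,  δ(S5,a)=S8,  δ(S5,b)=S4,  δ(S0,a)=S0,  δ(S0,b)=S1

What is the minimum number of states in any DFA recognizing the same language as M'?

Every state is reachable, so we keep all 9.
Start with accepting vs non-accepting: {S1,S3,S4} | {S0,S2,S5,S6,S7,S8}.
Split {S1,S3,S4} by δ(·,a) → {S1,S4} and {S3}.
Split {S0,S2,S5,S6,S7,S8} by δ(·,a) → {S0,S5,S6,S7,S8} and {S2}.
No further refinement is possible. Final partition (4 blocks): {S1,S4} | {S0,S5,S6,S7,S8} | {S3} | {S2}.

4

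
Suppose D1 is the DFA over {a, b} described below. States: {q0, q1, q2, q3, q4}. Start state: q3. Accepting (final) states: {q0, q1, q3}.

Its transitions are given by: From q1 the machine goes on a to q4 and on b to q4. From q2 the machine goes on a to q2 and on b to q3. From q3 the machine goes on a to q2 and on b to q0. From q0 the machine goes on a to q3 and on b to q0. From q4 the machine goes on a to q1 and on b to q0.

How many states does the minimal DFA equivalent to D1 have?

3

First remove the unreachable states {q1,q4}; 3 states remain.
P0 = {q0,q3} | {q2}.
Refine {q0,q3} on symbol a: members go to different blocks, giving {q0} and {q3}.
The partition is now stable with 3 blocks: {q0} | {q2} | {q3}.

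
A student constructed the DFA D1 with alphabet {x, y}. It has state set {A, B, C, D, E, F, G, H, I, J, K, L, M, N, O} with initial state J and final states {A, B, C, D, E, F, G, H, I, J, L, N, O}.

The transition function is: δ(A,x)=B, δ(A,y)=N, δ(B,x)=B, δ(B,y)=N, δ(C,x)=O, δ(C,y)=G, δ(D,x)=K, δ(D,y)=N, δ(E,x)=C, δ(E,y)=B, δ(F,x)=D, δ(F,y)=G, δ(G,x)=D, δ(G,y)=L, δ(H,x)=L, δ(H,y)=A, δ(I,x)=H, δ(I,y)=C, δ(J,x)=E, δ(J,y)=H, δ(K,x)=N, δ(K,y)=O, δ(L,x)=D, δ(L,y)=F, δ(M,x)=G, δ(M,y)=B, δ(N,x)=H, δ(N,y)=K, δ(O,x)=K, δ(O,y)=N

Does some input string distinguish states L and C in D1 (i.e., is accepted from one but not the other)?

No

First remove the unreachable states {I,M}; 13 states remain.
P0 = {A,B,C,D,E,F,G,H,J,L,N,O} | {K}.
On input x, block {A,B,C,D,E,F,G,H,J,L,N,O} splits into {A,B,C,E,F,G,H,J,L,N} and {D,O}.
Split {A,B,C,E,F,G,H,J,L,N} by δ(·,x) → {A,B,E,H,J,N} and {C,F,G,L}.
On input x, block {A,B,E,H,J,N} splits into {A,B,J,N} and {E,H}.
On input x, block {A,B,J,N} splits into {A,B} and {J,N}.
Split {J,N} by δ(·,y) → {J} and {N}.
The partition is now stable with 7 blocks: {A,B} | {K} | {D,O} | {C,F,G,L} | {E,H} | {J} | {N}.
L and C lie in the same block of the stable partition, so they are equivalent — no string distinguishes them.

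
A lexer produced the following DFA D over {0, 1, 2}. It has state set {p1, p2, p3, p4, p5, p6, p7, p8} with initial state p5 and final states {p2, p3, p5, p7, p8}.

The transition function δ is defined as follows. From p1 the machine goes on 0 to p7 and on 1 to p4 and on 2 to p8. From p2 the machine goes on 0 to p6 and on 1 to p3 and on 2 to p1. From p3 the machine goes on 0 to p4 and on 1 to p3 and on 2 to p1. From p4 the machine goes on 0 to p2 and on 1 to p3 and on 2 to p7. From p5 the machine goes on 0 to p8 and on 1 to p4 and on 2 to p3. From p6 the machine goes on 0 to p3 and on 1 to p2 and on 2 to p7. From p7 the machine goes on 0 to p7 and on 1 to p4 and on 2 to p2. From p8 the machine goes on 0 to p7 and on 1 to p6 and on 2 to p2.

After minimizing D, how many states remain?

4

Start with accepting vs non-accepting: {p2,p3,p5,p7,p8} | {p1,p4,p6}.
Refine {p2,p3,p5,p7,p8} on symbol 0: members go to different blocks, giving {p5,p7,p8} and {p2,p3}.
Split {p1,p4,p6} by δ(·,0) → {p4,p6} and {p1}.
The partition is now stable with 4 blocks: {p5,p7,p8} | {p4,p6} | {p2,p3} | {p1}.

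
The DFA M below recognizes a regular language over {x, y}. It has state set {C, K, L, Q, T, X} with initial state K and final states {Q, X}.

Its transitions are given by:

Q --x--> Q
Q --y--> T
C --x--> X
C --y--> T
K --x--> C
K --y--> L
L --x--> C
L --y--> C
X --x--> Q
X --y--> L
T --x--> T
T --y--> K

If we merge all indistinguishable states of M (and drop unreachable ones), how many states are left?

6

All states are reachable from the start state.
P0 = {Q,X} | {C,K,L,T}.
On input x, block {C,K,L,T} splits into {K,L,T} and {C}.
On input x, block {K,L,T} splits into {K,L} and {T}.
On input y, block {Q,X} splits into {Q} and {X}.
Refine {K,L} on symbol y: members go to different blocks, giving {L} and {K}.
Stable partition: {Q} | {L} | {C} | {T} | {X} | {K} — 6 equivalence classes.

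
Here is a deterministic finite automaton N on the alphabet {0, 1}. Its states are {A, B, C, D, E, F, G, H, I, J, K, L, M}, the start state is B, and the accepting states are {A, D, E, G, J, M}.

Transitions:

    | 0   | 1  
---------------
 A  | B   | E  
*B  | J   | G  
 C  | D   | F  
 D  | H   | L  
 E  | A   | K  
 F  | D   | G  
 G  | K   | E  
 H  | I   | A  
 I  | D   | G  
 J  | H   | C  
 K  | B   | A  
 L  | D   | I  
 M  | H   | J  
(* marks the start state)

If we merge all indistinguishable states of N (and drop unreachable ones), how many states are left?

Reachable states from the start: {A,B,C,D,E,F,G,H,I,J,K,L}. Unreachable: {M} — drop them.
P0 = {A,D,E,G,J} | {B,C,F,H,I,K,L}.
On input 0, block {A,D,E,G,J} splits into {A,D,G,J} and {E}.
On input 1, block {A,D,G,J} splits into {A,G} and {D,J}.
Refine {B,C,F,H,I,K,L} on symbol 0: members go to different blocks, giving {B,C,F,I,L} and {H,K}.
On input 0, block {A,G} splits into {A} and {G}.
Split {B,C,F,I,L} by δ(·,1) → {B,F,I} and {C,L}.
Stable partition: {A} | {B,F,I} | {E} | {D,J} | {H,K} | {G} | {C,L} — 7 equivalence classes.

7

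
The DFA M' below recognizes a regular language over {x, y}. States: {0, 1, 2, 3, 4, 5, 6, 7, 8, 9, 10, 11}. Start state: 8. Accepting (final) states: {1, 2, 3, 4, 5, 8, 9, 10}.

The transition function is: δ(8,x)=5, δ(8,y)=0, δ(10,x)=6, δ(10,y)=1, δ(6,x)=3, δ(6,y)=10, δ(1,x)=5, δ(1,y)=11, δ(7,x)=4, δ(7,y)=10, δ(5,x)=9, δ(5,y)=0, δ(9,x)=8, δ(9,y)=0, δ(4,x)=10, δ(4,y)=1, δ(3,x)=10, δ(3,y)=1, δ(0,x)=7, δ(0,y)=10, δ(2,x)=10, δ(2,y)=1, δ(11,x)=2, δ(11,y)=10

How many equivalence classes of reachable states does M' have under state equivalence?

Every state is reachable, so we keep all 12.
Start with accepting vs non-accepting: {1,2,3,4,5,8,9,10} | {0,6,7,11}.
Split {1,2,3,4,5,8,9,10} by δ(·,x) → {1,2,3,4,5,8,9} and {10}.
Refine {1,2,3,4,5,8,9} on symbol x: members go to different blocks, giving {1,5,8,9} and {2,3,4}.
Refine {0,6,7,11} on symbol x: members go to different blocks, giving {6,7,11} and {0}.
Split {1,5,8,9} by δ(·,y) → {5,8,9} and {1}.
Stable partition: {5,8,9} | {6,7,11} | {10} | {2,3,4} | {0} | {1} — 6 equivalence classes.

6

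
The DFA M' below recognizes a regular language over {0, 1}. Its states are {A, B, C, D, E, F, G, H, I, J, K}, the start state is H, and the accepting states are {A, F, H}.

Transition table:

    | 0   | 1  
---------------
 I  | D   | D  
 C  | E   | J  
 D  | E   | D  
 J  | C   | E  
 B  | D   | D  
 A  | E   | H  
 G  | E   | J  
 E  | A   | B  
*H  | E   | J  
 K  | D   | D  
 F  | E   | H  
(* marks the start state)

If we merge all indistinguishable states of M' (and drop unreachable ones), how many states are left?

First remove the unreachable states {F,G,I,K}; 7 states remain.
P0 = {A,H} | {B,C,D,E,J}.
On input 1, block {A,H} splits into {A} and {H}.
Split {B,C,D,E,J} by δ(·,0) → {B,C,D,J} and {E}.
On input 0, block {B,C,D,J} splits into {B,J} and {C,D}.
Refine {B,J} on symbol 1: members go to different blocks, giving {B} and {J}.
Split {C,D} by δ(·,1) → {C} and {D}.
Stable partition: {A} | {B} | {H} | {E} | {C} | {J} | {D} — 7 equivalence classes.

7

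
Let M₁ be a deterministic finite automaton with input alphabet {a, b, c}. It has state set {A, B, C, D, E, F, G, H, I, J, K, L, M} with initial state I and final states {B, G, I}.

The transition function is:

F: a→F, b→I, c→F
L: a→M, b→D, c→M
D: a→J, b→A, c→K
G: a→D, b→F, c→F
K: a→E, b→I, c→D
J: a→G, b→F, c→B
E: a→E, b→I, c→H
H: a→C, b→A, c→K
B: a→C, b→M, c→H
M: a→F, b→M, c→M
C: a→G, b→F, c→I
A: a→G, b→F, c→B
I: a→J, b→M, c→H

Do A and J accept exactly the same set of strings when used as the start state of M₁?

States {L} cannot be reached from the start state, so discard them.
Initial partition by acceptance: {B,G,I} | {A,C,D,E,F,H,J,K,M}.
On input a, block {A,C,D,E,F,H,J,K,M} splits into {D,E,F,H,K,M} and {A,C,J}.
On input a, block {B,G,I} splits into {B,I} and {G}.
Refine {D,E,F,H,K,M} on symbol a: members go to different blocks, giving {E,F,K,M} and {D,H}.
Split {E,F,K,M} by δ(·,b) → {E,F,K} and {M}.
Refine {E,F,K} on symbol c: members go to different blocks, giving {E,K} and {F}.
Stable partition: {B,I} | {E,K} | {A,C,J} | {G} | {D,H} | {M} | {F} — 7 equivalence classes.
A and J lie in the same block of the stable partition, so they are equivalent — no string distinguishes them.

Yes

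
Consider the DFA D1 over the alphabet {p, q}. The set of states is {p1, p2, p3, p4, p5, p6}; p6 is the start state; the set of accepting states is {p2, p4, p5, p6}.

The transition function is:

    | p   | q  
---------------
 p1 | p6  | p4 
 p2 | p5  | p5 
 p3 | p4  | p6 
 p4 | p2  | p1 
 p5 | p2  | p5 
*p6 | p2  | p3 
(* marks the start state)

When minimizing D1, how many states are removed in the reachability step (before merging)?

0

A breadth-first search from the start state visits every state.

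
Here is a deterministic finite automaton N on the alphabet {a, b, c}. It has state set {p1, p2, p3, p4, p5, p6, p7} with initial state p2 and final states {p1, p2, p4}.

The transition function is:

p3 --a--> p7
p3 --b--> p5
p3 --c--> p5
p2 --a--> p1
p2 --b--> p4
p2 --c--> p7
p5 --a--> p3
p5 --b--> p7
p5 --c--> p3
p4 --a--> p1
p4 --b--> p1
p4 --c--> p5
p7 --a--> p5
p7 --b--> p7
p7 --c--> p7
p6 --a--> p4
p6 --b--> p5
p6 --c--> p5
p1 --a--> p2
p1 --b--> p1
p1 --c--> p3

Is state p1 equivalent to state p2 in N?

Yes

First remove the unreachable states {p6}; 6 states remain.
P0 = {p1,p2,p4} | {p3,p5,p7}.
Stable partition: {p1,p2,p4} | {p3,p5,p7} — 2 equivalence classes.
p1 and p2 lie in the same block of the stable partition, so they are equivalent — no string distinguishes them.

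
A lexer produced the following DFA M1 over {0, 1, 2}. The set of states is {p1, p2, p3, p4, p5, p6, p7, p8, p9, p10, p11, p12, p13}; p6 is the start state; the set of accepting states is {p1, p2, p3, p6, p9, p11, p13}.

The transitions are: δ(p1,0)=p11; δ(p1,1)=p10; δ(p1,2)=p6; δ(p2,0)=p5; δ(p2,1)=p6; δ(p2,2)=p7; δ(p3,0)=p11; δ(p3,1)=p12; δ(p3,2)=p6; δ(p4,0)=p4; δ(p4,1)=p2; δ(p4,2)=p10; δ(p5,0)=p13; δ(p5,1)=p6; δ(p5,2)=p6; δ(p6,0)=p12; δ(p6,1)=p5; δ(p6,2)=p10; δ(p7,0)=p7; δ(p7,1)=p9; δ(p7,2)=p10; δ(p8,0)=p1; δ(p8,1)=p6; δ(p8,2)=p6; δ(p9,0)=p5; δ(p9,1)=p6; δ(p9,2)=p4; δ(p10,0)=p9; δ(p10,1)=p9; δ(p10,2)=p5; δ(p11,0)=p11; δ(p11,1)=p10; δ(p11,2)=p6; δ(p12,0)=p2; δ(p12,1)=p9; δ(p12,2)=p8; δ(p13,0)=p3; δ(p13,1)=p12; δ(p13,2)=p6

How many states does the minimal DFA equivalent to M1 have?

All states are reachable from the start state.
P0 = {p1,p2,p3,p6,p9,p11,p13} | {p4,p5,p7,p8,p10,p12}.
Refine {p1,p2,p3,p6,p9,p11,p13} on symbol 0: members go to different blocks, giving {p1,p3,p11,p13} and {p2,p6,p9}.
Split {p4,p5,p7,p8,p10,p12} by δ(·,0) → {p4,p7} and {p5,p8} and {p10,p12}.
On input 0, block {p2,p6,p9} splits into {p2,p9} and {p6}.
Stable partition: {p1,p3,p11,p13} | {p4,p7} | {p2,p9} | {p5,p8} | {p10,p12} | {p6} — 6 equivalence classes.

6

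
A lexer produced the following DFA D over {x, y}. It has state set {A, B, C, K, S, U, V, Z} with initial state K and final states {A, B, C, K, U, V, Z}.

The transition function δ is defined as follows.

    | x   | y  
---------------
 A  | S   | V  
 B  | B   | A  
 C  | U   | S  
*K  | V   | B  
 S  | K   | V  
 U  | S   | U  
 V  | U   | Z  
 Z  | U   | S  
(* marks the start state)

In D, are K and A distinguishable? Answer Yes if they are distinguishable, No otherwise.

Yes

First remove the unreachable states {C}; 7 states remain.
Start with accepting vs non-accepting: {A,B,K,U,V,Z} | {S}.
Split {A,B,K,U,V,Z} by δ(·,x) → {B,K,V,Z} and {A,U}.
Refine {B,K,V,Z} on symbol x: members go to different blocks, giving {V,Z} and {B,K}.
Split {V,Z} by δ(·,y) → {Z} and {V}.
On input y, block {A,U} splits into {A} and {U}.
On input x, block {B,K} splits into {B} and {K}.
The partition is now stable with 7 blocks: {Z} | {S} | {A} | {B} | {V} | {U} | {K}.
K and A end up in different blocks, so they are distinguishable. For instance, the string 'x' is accepted from only K.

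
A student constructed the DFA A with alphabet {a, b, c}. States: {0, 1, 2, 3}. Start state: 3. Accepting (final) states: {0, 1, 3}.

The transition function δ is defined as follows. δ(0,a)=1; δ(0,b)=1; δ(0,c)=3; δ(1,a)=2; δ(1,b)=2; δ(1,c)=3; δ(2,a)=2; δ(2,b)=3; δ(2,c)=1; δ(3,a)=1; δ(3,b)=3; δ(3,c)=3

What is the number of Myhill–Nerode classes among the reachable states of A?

3

First remove the unreachable states {0}; 3 states remain.
P0 = {1,3} | {2}.
On input a, block {1,3} splits into {1} and {3}.
Stable partition: {1} | {2} | {3} — 3 equivalence classes.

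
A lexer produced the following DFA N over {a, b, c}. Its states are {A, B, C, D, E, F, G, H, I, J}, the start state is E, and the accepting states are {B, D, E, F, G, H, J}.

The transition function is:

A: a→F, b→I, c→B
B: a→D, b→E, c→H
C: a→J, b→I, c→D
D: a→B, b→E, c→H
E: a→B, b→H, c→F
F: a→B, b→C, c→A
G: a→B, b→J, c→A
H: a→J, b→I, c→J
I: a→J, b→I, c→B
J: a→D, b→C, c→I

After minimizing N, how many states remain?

5

Reachable states from the start: {A,B,C,D,E,F,H,I,J}. Unreachable: {G} — drop them.
Start with accepting vs non-accepting: {B,D,E,F,H,J} | {A,C,I}.
Refine {B,D,E,F,H,J} on symbol b: members go to different blocks, giving {B,D,E} and {F,H,J}.
On input b, block {B,D,E} splits into {B,D} and {E}.
Split {F,H,J} by δ(·,a) → {F,J} and {H}.
Stable partition: {B,D} | {A,C,I} | {F,J} | {E} | {H} — 5 equivalence classes.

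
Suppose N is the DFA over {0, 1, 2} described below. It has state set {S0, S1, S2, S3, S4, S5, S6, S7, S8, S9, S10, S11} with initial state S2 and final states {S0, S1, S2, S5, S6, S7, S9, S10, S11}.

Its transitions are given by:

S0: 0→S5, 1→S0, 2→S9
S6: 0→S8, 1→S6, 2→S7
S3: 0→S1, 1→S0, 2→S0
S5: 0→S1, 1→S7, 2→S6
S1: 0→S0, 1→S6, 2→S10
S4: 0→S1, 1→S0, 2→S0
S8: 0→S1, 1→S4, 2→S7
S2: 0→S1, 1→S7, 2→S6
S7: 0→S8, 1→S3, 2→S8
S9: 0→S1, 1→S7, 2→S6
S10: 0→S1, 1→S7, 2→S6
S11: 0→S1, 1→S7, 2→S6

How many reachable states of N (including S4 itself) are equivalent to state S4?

2

Reachable states from the start: {S0,S1,S2,S3,S4,S5,S6,S7,S8,S9,S10}. Unreachable: {S11} — drop them.
P0 = {S0,S1,S2,S5,S6,S7,S9,S10} | {S3,S4,S8}.
Refine {S0,S1,S2,S5,S6,S7,S9,S10} on symbol 0: members go to different blocks, giving {S0,S1,S2,S5,S9,S10} and {S6,S7}.
On input 1, block {S0,S1,S2,S5,S9,S10} splits into {S1,S2,S5,S9,S10} and {S0}.
Split {S1,S2,S5,S9,S10} by δ(·,0) → {S2,S5,S9,S10} and {S1}.
Split {S3,S4,S8} by δ(·,1) → {S3,S4} and {S8}.
Split {S6,S7} by δ(·,1) → {S6} and {S7}.
The partition is now stable with 7 blocks: {S2,S5,S9,S10} | {S3,S4} | {S6} | {S0} | {S1} | {S8} | {S7}.
The equivalence class containing S4 is {S3,S4}, of size 2.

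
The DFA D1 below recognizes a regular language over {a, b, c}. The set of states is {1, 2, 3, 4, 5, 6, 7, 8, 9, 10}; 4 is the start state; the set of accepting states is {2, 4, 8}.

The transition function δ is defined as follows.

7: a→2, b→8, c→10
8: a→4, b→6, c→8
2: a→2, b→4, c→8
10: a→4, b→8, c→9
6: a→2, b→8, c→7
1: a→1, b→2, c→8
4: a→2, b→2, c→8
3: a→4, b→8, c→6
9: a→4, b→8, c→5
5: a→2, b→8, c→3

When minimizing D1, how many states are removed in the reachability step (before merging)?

No path from 4 leads to 1; the other 9 states are all reachable.

1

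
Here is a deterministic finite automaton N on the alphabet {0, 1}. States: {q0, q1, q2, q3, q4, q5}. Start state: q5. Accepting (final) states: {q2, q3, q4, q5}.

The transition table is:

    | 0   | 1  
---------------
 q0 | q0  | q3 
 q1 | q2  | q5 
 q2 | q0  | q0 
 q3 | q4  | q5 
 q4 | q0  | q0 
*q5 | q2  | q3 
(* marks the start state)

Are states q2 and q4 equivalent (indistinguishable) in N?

Yes

First remove the unreachable states {q1}; 5 states remain.
Initial partition by acceptance: {q2,q3,q4,q5} | {q0}.
On input 0, block {q2,q3,q4,q5} splits into {q2,q4} and {q3,q5}.
The partition is now stable with 3 blocks: {q2,q4} | {q0} | {q3,q5}.
q2 and q4 lie in the same block of the stable partition, so they are equivalent — no string distinguishes them.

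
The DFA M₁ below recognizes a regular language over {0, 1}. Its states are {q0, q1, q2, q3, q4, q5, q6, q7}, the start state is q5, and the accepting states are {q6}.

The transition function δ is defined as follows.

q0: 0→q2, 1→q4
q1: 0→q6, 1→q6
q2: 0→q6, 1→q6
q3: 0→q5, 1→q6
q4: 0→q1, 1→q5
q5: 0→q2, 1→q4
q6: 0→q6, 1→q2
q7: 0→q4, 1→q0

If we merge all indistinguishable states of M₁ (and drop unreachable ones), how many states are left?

States {q0,q3,q7} cannot be reached from the start state, so discard them.
Initial partition by acceptance: {q6} | {q1,q2,q4,q5}.
On input 0, block {q1,q2,q4,q5} splits into {q1,q2} and {q4,q5}.
The partition is now stable with 3 blocks: {q6} | {q1,q2} | {q4,q5}.

3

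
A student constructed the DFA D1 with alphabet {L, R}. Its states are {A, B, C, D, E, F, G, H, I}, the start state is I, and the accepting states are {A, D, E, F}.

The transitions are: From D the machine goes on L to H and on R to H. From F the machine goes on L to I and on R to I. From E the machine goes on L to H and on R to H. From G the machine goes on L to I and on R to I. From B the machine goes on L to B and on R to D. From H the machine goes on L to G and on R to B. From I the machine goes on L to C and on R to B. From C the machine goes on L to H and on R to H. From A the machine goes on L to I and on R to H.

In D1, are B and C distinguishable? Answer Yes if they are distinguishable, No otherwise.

First remove the unreachable states {A,E,F}; 6 states remain.
Start with accepting vs non-accepting: {D} | {B,C,G,H,I}.
Refine {B,C,G,H,I} on symbol R: members go to different blocks, giving {C,G,H,I} and {B}.
On input R, block {C,G,H,I} splits into {C,G} and {H,I}.
Stable partition: {D} | {C,G} | {B} | {H,I} — 4 equivalence classes.
B and C end up in different blocks, so they are distinguishable. For instance, the string 'R' is accepted from only B.

Yes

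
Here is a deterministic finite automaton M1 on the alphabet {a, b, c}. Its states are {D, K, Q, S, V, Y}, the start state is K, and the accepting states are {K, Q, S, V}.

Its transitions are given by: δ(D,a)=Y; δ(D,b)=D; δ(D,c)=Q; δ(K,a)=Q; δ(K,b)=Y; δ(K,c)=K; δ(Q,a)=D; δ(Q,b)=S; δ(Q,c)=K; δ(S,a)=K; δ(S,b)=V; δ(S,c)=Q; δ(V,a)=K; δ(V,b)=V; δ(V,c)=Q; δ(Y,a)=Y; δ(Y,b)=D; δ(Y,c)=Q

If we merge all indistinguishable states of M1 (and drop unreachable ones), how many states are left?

All states are reachable from the start state.
P0 = {K,Q,S,V} | {D,Y}.
On input a, block {K,Q,S,V} splits into {K,S,V} and {Q}.
Refine {K,S,V} on symbol a: members go to different blocks, giving {S,V} and {K}.
The partition is now stable with 4 blocks: {S,V} | {D,Y} | {Q} | {K}.

4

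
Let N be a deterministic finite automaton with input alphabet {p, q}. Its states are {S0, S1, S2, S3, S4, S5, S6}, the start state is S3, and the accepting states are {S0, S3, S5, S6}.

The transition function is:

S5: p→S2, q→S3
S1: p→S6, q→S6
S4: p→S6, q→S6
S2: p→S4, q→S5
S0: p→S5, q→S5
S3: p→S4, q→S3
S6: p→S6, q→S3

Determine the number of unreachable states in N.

4

No path from S3 leads to S0, S1, S2, S5; the other 3 states are all reachable.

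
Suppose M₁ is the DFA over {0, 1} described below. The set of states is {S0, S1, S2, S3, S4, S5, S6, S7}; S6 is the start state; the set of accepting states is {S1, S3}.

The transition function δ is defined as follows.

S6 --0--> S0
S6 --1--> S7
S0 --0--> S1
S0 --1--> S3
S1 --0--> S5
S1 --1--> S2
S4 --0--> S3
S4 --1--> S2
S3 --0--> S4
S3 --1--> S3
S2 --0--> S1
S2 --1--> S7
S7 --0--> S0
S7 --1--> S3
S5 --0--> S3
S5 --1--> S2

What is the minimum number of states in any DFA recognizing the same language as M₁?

Initial partition by acceptance: {S1,S3} | {S0,S2,S4,S5,S6,S7}.
Refine {S1,S3} on symbol 1: members go to different blocks, giving {S1} and {S3}.
On input 0, block {S0,S2,S4,S5,S6,S7} splits into {S0,S2} and {S4,S5} and {S6,S7}.
On input 1, block {S0,S2} splits into {S0} and {S2}.
Split {S6,S7} by δ(·,1) → {S6} and {S7}.
No further refinement is possible. Final partition (7 blocks): {S1} | {S0} | {S3} | {S4,S5} | {S6} | {S2} | {S7}.

7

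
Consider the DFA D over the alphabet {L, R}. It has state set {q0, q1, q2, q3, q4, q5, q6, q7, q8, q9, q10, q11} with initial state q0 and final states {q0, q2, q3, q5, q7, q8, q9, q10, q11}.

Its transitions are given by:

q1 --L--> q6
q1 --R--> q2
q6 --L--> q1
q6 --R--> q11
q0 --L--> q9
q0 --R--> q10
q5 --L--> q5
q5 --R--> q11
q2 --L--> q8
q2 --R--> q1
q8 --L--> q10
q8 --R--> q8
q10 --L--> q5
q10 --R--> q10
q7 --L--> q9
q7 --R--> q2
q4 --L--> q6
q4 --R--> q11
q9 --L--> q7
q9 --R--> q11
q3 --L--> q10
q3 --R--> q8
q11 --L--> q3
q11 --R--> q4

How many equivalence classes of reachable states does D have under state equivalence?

5

Every state is reachable, so we keep all 12.
P0 = {q0,q2,q3,q5,q7,q8,q9,q10,q11} | {q1,q4,q6}.
Refine {q0,q2,q3,q5,q7,q8,q9,q10,q11} on symbol R: members go to different blocks, giving {q0,q3,q5,q7,q8,q9,q10} and {q2,q11}.
Refine {q0,q3,q5,q7,q8,q9,q10} on symbol R: members go to different blocks, giving {q0,q3,q8,q10} and {q5,q7,q9}.
Refine {q0,q3,q8,q10} on symbol L: members go to different blocks, giving {q0,q10} and {q3,q8}.
No further refinement is possible. Final partition (5 blocks): {q0,q10} | {q1,q4,q6} | {q2,q11} | {q5,q7,q9} | {q3,q8}.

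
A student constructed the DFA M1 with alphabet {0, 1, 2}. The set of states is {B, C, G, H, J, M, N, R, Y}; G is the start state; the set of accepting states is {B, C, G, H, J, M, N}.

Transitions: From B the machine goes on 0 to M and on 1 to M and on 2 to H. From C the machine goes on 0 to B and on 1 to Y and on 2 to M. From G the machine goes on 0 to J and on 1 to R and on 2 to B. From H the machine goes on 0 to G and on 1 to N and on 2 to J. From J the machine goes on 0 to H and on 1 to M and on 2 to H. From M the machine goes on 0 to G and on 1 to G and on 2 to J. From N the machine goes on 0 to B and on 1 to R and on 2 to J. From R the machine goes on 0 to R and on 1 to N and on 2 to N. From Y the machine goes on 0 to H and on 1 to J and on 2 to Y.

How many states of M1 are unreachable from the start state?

No path from G leads to C, Y; the other 7 states are all reachable.

2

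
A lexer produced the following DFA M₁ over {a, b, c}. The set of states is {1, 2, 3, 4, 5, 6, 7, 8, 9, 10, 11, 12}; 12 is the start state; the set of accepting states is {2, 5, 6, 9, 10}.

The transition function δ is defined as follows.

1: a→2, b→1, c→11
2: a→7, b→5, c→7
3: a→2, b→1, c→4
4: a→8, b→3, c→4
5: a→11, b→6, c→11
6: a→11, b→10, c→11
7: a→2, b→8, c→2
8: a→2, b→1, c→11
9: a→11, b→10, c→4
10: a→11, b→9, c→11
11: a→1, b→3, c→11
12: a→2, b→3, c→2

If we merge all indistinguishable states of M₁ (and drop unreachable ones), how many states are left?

5

All states are reachable from the start state.
Initial partition by acceptance: {2,5,6,9,10} | {1,3,4,7,8,11,12}.
On input a, block {1,3,4,7,8,11,12} splits into {1,3,7,8,12} and {4,11}.
Refine {2,5,6,9,10} on symbol a: members go to different blocks, giving {5,6,9,10} and {2}.
Split {1,3,7,8,12} by δ(·,c) → {1,3,8} and {7,12}.
No further refinement is possible. Final partition (5 blocks): {5,6,9,10} | {1,3,8} | {4,11} | {2} | {7,12}.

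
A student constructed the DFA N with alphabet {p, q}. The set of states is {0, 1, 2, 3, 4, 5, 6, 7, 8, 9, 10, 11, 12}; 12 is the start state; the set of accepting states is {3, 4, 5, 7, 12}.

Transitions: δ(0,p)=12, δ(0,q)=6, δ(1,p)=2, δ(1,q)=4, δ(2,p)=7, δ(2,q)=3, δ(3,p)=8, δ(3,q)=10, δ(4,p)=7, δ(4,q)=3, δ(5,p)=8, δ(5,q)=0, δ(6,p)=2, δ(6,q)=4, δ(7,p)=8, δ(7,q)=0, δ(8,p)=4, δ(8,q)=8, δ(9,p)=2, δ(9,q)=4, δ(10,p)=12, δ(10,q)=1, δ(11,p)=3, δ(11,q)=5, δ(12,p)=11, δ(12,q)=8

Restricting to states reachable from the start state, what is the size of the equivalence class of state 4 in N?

States {9} cannot be reached from the start state, so discard them.
Start with accepting vs non-accepting: {3,4,5,7,12} | {0,1,2,6,8,10,11}.
Refine {3,4,5,7,12} on symbol p: members go to different blocks, giving {3,5,7,12} and {4}.
Refine {0,1,2,6,8,10,11} on symbol p: members go to different blocks, giving {0,2,10,11} and {1,6} and {8}.
Split {3,5,7,12} by δ(·,p) → {3,5,7} and {12}.
Refine {0,2,10,11} on symbol p: members go to different blocks, giving {0,10} and {2,11}.
No further refinement is possible. Final partition (7 blocks): {3,5,7} | {0,10} | {4} | {1,6} | {8} | {12} | {2,11}.
State 4 belongs to the block {4}, which has 1 states.

1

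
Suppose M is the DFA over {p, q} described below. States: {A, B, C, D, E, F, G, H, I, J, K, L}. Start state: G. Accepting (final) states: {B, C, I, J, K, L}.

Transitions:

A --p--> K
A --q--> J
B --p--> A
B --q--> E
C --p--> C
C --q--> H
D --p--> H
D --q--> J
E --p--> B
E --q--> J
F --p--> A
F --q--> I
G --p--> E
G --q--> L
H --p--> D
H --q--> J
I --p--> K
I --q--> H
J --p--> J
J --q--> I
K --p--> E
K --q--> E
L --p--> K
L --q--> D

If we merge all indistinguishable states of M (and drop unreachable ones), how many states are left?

States {C,F} cannot be reached from the start state, so discard them.
Initial partition by acceptance: {B,I,J,K,L} | {A,D,E,G,H}.
Split {B,I,J,K,L} by δ(·,p) → {I,J,L} and {B,K}.
Split {I,J,L} by δ(·,p) → {I,L} and {J}.
Split {A,D,E,G,H} by δ(·,p) → {D,G,H} and {A,E}.
Split {D,G,H} by δ(·,p) → {D,H} and {G}.
No further refinement is possible. Final partition (6 blocks): {I,L} | {D,H} | {B,K} | {J} | {A,E} | {G}.

6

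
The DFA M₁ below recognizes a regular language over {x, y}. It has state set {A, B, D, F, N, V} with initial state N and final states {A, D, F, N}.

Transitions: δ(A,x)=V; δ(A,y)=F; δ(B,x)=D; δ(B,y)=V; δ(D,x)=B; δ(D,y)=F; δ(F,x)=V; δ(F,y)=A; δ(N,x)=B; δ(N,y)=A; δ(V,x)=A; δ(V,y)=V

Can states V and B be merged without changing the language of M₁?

All states are reachable from the start state.
Initial partition by acceptance: {A,D,F,N} | {B,V}.
The partition is now stable with 2 blocks: {A,D,F,N} | {B,V}.
V and B lie in the same block of the stable partition, so they are equivalent — no string distinguishes them.

Yes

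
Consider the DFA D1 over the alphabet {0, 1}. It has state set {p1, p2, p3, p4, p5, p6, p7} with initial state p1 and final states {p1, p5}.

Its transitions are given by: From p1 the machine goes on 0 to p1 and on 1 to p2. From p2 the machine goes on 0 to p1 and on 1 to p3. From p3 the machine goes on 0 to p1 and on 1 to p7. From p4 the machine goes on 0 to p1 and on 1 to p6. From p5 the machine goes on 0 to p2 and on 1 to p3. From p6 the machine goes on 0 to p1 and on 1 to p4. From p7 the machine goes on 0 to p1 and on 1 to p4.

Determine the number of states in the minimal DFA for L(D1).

2

States {p5} cannot be reached from the start state, so discard them.
Start with accepting vs non-accepting: {p1} | {p2,p3,p4,p6,p7}.
Stable partition: {p1} | {p2,p3,p4,p6,p7} — 2 equivalence classes.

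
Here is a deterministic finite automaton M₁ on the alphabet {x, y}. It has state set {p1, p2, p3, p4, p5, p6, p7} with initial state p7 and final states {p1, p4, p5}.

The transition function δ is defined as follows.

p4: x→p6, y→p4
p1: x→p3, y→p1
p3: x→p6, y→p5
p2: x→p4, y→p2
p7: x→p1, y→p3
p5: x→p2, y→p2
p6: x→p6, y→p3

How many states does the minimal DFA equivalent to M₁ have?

Initial partition by acceptance: {p1,p4,p5} | {p2,p3,p6,p7}.
Refine {p1,p4,p5} on symbol y: members go to different blocks, giving {p1,p4} and {p5}.
Refine {p2,p3,p6,p7} on symbol x: members go to different blocks, giving {p2,p7} and {p3,p6}.
On input y, block {p2,p7} splits into {p2} and {p7}.
Split {p3,p6} by δ(·,y) → {p3} and {p6}.
On input x, block {p1,p4} splits into {p1} and {p4}.
The partition is now stable with 7 blocks: {p1} | {p2} | {p5} | {p3} | {p7} | {p6} | {p4}.

7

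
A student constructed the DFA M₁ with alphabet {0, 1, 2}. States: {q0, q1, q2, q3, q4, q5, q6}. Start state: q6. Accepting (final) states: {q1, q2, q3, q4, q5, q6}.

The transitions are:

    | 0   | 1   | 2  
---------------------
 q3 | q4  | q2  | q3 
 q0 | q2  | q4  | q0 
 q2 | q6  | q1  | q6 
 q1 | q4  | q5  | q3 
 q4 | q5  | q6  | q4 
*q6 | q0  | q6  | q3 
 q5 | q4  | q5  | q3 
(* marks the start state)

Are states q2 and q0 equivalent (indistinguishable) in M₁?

No

Every state is reachable, so we keep all 7.
P0 = {q1,q2,q3,q4,q5,q6} | {q0}.
Split {q1,q2,q3,q4,q5,q6} by δ(·,0) → {q1,q2,q3,q4,q5} and {q6}.
On input 0, block {q1,q2,q3,q4,q5} splits into {q1,q3,q4,q5} and {q2}.
Split {q1,q3,q4,q5} by δ(·,1) → {q1,q5} and {q3} and {q4}.
The partition is now stable with 6 blocks: {q1,q5} | {q0} | {q6} | {q2} | {q3} | {q4}.
q2 and q0 end up in different blocks, so they are distinguishable. For instance, the string 'ε' is accepted from only q2.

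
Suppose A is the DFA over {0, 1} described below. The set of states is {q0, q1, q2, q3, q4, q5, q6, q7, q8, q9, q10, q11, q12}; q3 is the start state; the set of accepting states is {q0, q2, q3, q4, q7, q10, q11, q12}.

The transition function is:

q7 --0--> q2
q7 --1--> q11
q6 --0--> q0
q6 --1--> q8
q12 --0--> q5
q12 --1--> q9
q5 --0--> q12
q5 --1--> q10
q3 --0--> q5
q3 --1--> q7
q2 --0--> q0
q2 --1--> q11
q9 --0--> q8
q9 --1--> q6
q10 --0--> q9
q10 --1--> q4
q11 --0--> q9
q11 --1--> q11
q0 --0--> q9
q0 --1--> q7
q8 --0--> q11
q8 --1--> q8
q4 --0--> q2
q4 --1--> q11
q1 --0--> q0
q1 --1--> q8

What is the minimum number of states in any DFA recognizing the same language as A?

Reachable states from the start: {q0,q2,q3,q4,q5,q6,q7,q8,q9,q10,q11,q12}. Unreachable: {q1} — drop them.
Start with accepting vs non-accepting: {q0,q2,q3,q4,q7,q10,q11,q12} | {q5,q6,q8,q9}.
Refine {q0,q2,q3,q4,q7,q10,q11,q12} on symbol 0: members go to different blocks, giving {q0,q3,q10,q11,q12} and {q2,q4,q7}.
Split {q0,q3,q10,q11,q12} by δ(·,1) → {q0,q3,q10} and {q11} and {q12}.
Split {q5,q6,q8,q9} by δ(·,0) → {q5} and {q6} and {q8} and {q9}.
Refine {q0,q3,q10} on symbol 0: members go to different blocks, giving {q0,q10} and {q3}.
Refine {q2,q4,q7} on symbol 0: members go to different blocks, giving {q4,q7} and {q2}.
The partition is now stable with 10 blocks: {q0,q10} | {q5} | {q4,q7} | {q11} | {q12} | {q6} | {q8} | {q9} | {q3} | {q2}.

10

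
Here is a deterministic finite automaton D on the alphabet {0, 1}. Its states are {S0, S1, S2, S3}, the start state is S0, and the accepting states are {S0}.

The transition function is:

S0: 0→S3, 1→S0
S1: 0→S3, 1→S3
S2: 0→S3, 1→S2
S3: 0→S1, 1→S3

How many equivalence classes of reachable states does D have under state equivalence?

First remove the unreachable states {S2}; 3 states remain.
Start with accepting vs non-accepting: {S0} | {S1,S3}.
Stable partition: {S0} | {S1,S3} — 2 equivalence classes.

2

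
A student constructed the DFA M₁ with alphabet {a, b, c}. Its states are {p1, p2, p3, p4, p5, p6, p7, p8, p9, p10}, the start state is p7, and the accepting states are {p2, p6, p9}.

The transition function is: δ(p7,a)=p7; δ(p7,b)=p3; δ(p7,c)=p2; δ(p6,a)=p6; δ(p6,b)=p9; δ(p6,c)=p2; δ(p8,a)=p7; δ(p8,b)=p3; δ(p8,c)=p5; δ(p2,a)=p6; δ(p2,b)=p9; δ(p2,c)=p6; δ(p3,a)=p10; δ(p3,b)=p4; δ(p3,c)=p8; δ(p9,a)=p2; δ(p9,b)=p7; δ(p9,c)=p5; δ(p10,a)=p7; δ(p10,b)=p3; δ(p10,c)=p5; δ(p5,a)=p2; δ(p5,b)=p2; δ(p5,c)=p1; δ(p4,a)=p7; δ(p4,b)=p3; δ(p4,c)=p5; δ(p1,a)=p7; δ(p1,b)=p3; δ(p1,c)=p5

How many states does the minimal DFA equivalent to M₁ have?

P0 = {p2,p6,p9} | {p1,p3,p4,p5,p7,p8,p10}.
Split {p2,p6,p9} by δ(·,b) → {p2,p6} and {p9}.
Refine {p1,p3,p4,p5,p7,p8,p10} on symbol a: members go to different blocks, giving {p1,p3,p4,p7,p8,p10} and {p5}.
On input c, block {p1,p3,p4,p7,p8,p10} splits into {p1,p4,p8,p10} and {p3} and {p7}.
Stable partition: {p2,p6} | {p1,p4,p8,p10} | {p9} | {p5} | {p3} | {p7} — 6 equivalence classes.

6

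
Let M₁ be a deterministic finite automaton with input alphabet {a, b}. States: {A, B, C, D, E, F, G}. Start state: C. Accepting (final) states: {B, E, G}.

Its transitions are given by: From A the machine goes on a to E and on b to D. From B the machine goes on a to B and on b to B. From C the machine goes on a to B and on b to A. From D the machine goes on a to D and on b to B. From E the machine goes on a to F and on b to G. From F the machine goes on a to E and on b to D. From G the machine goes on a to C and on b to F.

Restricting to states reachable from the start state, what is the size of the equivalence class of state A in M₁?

Start with accepting vs non-accepting: {B,E,G} | {A,C,D,F}.
Split {B,E,G} by δ(·,a) → {E,G} and {B}.
Split {E,G} by δ(·,b) → {E} and {G}.
On input a, block {A,C,D,F} splits into {A,F} and {C} and {D}.
Stable partition: {E} | {A,F} | {B} | {G} | {C} | {D} — 6 equivalence classes.
The equivalence class containing A is {A,F}, of size 2.

2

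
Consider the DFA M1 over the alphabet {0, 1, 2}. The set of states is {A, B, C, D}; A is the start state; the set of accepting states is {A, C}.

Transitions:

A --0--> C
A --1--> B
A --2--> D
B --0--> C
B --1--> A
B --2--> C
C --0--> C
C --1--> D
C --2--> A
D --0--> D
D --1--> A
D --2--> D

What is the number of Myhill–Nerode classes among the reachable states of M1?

Every state is reachable, so we keep all 4.
Start with accepting vs non-accepting: {A,C} | {B,D}.
Refine {A,C} on symbol 2: members go to different blocks, giving {A} and {C}.
Refine {B,D} on symbol 0: members go to different blocks, giving {B} and {D}.
No further refinement is possible. Final partition (4 blocks): {A} | {B} | {C} | {D}.

4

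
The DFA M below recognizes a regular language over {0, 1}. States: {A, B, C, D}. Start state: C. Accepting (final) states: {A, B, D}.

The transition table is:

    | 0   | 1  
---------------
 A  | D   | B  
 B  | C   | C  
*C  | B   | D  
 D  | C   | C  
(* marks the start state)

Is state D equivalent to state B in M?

First remove the unreachable states {A}; 3 states remain.
P0 = {B,D} | {C}.
No further refinement is possible. Final partition (2 blocks): {B,D} | {C}.
D and B lie in the same block of the stable partition, so they are equivalent — no string distinguishes them.

Yes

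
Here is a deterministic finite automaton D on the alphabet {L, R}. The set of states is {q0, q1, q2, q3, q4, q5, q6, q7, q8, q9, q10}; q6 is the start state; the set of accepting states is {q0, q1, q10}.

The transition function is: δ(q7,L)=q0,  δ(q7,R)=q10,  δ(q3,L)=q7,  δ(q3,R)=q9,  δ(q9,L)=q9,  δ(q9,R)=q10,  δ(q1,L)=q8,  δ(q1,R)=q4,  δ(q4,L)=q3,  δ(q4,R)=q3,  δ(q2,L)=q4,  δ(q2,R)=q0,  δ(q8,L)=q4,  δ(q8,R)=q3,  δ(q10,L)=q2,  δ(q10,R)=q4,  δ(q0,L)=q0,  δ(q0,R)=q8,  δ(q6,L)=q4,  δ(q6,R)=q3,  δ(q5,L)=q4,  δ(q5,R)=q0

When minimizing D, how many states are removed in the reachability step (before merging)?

2

BFS from q6 reaches {q0, q2, q3, q4, q6, q7, q8, q9, q10}; the 2 state(s) q1, q5 are never visited.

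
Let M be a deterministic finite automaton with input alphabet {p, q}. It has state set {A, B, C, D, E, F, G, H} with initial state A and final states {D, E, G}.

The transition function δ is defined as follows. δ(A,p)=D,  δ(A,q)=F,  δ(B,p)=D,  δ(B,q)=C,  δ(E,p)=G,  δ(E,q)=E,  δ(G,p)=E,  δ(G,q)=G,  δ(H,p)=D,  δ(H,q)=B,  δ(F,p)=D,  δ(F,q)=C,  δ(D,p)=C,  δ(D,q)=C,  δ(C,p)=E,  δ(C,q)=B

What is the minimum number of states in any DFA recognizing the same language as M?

First remove the unreachable states {H}; 7 states remain.
Initial partition by acceptance: {D,E,G} | {A,B,C,F}.
Split {D,E,G} by δ(·,p) → {E,G} and {D}.
Split {A,B,C,F} by δ(·,p) → {A,B,F} and {C}.
Split {A,B,F} by δ(·,q) → {B,F} and {A}.
Stable partition: {E,G} | {B,F} | {D} | {C} | {A} — 5 equivalence classes.

5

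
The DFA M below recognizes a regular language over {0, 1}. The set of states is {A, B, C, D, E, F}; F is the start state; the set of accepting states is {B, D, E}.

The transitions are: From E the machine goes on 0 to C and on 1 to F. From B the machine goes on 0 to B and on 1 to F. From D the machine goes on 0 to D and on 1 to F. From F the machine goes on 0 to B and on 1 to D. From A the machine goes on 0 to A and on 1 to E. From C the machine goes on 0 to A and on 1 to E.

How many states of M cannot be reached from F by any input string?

3

No path from F leads to A, C, E; the other 3 states are all reachable.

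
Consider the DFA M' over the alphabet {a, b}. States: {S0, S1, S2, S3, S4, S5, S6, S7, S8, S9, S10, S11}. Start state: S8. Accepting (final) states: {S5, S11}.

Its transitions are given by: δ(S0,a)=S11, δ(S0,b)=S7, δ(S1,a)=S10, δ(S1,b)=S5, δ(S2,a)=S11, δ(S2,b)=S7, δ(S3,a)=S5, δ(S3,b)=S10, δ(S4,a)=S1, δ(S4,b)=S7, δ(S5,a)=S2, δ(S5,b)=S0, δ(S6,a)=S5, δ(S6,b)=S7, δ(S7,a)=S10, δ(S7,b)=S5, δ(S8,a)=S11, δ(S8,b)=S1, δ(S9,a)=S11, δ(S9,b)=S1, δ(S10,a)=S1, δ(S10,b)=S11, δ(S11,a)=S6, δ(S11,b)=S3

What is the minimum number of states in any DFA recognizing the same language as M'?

3

States {S4,S9} cannot be reached from the start state, so discard them.
P0 = {S5,S11} | {S0,S1,S2,S3,S6,S7,S8,S10}.
Refine {S0,S1,S2,S3,S6,S7,S8,S10} on symbol a: members go to different blocks, giving {S0,S2,S3,S6,S8} and {S1,S7,S10}.
Stable partition: {S5,S11} | {S0,S2,S3,S6,S8} | {S1,S7,S10} — 3 equivalence classes.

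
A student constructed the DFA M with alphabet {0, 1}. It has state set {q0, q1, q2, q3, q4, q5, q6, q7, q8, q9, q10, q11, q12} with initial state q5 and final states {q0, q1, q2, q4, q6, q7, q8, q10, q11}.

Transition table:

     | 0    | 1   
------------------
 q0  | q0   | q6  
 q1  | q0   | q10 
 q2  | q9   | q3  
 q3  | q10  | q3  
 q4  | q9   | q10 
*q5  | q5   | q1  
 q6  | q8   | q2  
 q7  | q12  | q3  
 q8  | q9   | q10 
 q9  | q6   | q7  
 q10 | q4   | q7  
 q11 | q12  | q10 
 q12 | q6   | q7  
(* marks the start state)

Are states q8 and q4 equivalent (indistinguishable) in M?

Reachable states from the start: {q0,q1,q2,q3,q4,q5,q6,q7,q8,q9,q10,q12}. Unreachable: {q11} — drop them.
Start with accepting vs non-accepting: {q0,q1,q2,q4,q6,q7,q8,q10} | {q3,q5,q9,q12}.
On input 0, block {q0,q1,q2,q4,q6,q7,q8,q10} splits into {q0,q1,q6,q10} and {q2,q4,q7,q8}.
Split {q0,q1,q6,q10} by δ(·,0) → {q0,q1} and {q6,q10}.
Refine {q3,q5,q9,q12} on symbol 0: members go to different blocks, giving {q3,q9,q12} and {q5}.
Split {q3,q9,q12} by δ(·,1) → {q9,q12} and {q3}.
Split {q2,q4,q7,q8} by δ(·,1) → {q2,q7} and {q4,q8}.
The partition is now stable with 7 blocks: {q0,q1} | {q9,q12} | {q2,q7} | {q6,q10} | {q5} | {q3} | {q4,q8}.
q8 and q4 lie in the same block of the stable partition, so they are equivalent — no string distinguishes them.

Yes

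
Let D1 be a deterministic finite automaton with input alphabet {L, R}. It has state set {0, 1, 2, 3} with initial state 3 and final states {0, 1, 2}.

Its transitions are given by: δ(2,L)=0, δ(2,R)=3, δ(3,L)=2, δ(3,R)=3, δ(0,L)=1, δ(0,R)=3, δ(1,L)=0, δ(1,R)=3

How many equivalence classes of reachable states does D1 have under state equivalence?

All states are reachable from the start state.
Start with accepting vs non-accepting: {0,1,2} | {3}.
Stable partition: {0,1,2} | {3} — 2 equivalence classes.

2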